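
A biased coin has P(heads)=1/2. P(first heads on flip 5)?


Geometric: P(X=5) = (1-p)^(k-1)×p = (1/2)^4×1/2 = 1/32

P(X=5) = 1/32 ≈ 3.12%


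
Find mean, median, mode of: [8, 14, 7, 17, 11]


Sorted: [7, 8, 11, 14, 17]
Mean = 57/5
Median = 11
Freq: {8: 1, 14: 1, 7: 1, 17: 1, 11: 1}
Mode: No mode

Mean=57/5, Median=11, Mode=No mode


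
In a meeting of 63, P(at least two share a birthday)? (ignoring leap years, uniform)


P(all different) = Π(365-i)/365 for i=0..62
= 0.003396
P(match) = 1 - 0.003396 = 0.996604

P ≈ 0.9966 ≈ 99.66%


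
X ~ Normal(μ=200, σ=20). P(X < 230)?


z = (230-200)/20 = 1.5
P(Z < 1.5) = 0.9332

P(X < 230) ≈ 0.9332


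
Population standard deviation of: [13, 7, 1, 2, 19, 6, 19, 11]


Mean = 78/8 = 39/4
  (13-39/4)²=169/16
  (7-39/4)²=121/16
  (1-39/4)²=1225/16
  (2-39/4)²=961/16
  (19-39/4)²=1369/16
  (6-39/4)²=225/16
  (19-39/4)²=1369/16
  (11-39/4)²=25/16
Σ(x-μ)² = 683/2
σ² = (683/2)/8 = 683/16

σ = √(683/16) ≈ 6.5336


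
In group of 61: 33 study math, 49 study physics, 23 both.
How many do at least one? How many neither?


|A∪B| = 33+49-23 = 59
Neither = 61-59 = 2

At least one: 59; Neither: 2


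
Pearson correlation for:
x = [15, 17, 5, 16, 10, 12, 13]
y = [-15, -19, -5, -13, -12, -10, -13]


n=7, Σx=88, Σy=-87, Σxy=-1190, Σx²=1208, Σy²=1193
r = (7×(-1190) - 88×(-87))/√((7×1208 - 88²)(7×1193 - (-87)²))
= -674/√(712×782) = -674/√556784 ≈ -674/746.1796 ≈ -0.9033

r ≈ -0.9033


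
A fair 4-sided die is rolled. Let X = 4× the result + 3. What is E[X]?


E[die] = (1+4)/2 = 5/2
E[X] = 4×5/2 + 3 = 13

E[X] = 13


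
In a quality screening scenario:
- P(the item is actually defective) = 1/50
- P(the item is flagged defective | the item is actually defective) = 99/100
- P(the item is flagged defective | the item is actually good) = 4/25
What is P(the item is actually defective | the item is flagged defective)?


Using Bayes' theorem:
P(A|B) = P(B|A)·P(A) / P(B)

P(the item is flagged defective) = 99/100 × 1/50 + 4/25 × 49/50
= 99/5000 + 98/625 = 883/5000

P(the item is actually defective|the item is flagged defective) = (99/5000) / (883/5000) = 99/883

P(the item is actually defective|the item is flagged defective) = 99/883 ≈ 11.21%


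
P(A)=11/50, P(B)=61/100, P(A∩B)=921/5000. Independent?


P(A)×P(B) = 671/5000
P(A∩B) = 921/5000
Not equal → NOT independent

No, not independent


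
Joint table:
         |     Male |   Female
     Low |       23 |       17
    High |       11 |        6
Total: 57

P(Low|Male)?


P(Low|Male) = 23/(23+11) = 23/34

P = 23/34 ≈ 67.65%


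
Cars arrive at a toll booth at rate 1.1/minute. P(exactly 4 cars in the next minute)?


Poisson(λ=1.1): P(X=4) = e^(-λ)×λ^k/k!
= e^(-1.1) × 1.1^4 / 4!
≈ 0.3328710837 × 1.4641 / 24 ≈ 0.020307

P(X=4) ≈ 0.020307 ≈ 2.03%


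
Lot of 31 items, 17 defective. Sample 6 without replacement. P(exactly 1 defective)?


Hypergeometric: C(17,1)×C(14,5)/C(31,6)
= 17×2002/736281 = 374/8091

P(X=1) = 374/8091 ≈ 4.62%


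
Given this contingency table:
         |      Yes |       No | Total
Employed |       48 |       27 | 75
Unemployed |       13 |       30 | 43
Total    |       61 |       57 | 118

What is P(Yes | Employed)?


P(Yes | Employed) = 48/(48+27) = 48/75 = 16/25

P(Yes|Employed) = 16/25 ≈ 64.00%


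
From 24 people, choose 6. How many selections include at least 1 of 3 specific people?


Complement: C(24,6) - C(21,6) = 134596 - 54264 = 80332

80332


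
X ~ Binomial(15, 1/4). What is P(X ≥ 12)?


P(X ≥ 12) = Σ P(X=i) for i=12..15
P(X=12) = 12285/1073741824
P(X=13) = 945/1073741824
P(X=14) = 45/1073741824
P(X=15) = 1/1073741824
Sum = 3319/268435456

P(X ≥ 12) = 3319/268435456 ≈ 0.00%


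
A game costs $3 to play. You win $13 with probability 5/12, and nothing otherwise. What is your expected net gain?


E[gain] = (13-3)×5/12 + (-3)×7/12
= 25/6 - 7/4 = 29/12

Expected net gain = $29/12 ≈ $2.42


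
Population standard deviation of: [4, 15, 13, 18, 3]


Mean = 53/5
  (4-53/5)²=1089/25
  (15-53/5)²=484/25
  (13-53/5)²=144/25
  (18-53/5)²=1369/25
  (3-53/5)²=1444/25
Σ(x-μ)² = 906/5
σ² = (906/5)/5 = 906/25

σ = √(906/25) ≈ 6.0200


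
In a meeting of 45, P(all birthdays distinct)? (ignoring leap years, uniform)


P(all different) = Π(365-i)/365 for i=0..44
= (365/365)×(364/365)×...×(321/365)
= 0.059024

P ≈ 0.0590 ≈ 5.90%


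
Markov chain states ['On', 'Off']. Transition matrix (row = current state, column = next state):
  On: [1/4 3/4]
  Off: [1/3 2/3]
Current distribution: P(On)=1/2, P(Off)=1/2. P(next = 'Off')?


P(next=Off) = Σᵢ P(now=i)×P(i→Off)
= 1/2×3/4 + 1/2×2/3
= 3/8 + 1/3 = 17/24

P = 17/24 ≈ 0.7083


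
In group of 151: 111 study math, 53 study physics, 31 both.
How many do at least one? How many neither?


|A∪B| = 111+53-31 = 133
Neither = 151-133 = 18

At least one: 133; Neither: 18


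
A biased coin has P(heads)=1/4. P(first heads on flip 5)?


Geometric: P(X=5) = (1-p)^(k-1)×p = (3/4)^4×1/4 = 81/1024

P(X=5) = 81/1024 ≈ 7.91%


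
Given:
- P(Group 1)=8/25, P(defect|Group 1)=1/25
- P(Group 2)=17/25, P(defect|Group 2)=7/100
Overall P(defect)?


P(B) = Σ P(B|Aᵢ)×P(Aᵢ)
  1/25×8/25 = 8/625
  7/100×17/25 = 119/2500
Sum = 151/2500

P(defect) = 151/2500 ≈ 6.04%


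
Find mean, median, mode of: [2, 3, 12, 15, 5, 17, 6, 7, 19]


Sorted: [2, 3, 5, 6, 7, 12, 15, 17, 19]
Mean = 86/9
Median = 7
Freq: {2: 1, 3: 1, 12: 1, 15: 1, 5: 1, 17: 1, 6: 1, 7: 1, 19: 1}
Mode: No mode

Mean=86/9, Median=7, Mode=No mode


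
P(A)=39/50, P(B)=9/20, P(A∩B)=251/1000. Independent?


P(A)×P(B) = 351/1000
P(A∩B) = 251/1000
Not equal → NOT independent

No, not independent


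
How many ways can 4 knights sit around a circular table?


Circular arrangements of 4 distinct objects: fix one position to break rotational symmetry.
(n-1)! = 3! = 6

6


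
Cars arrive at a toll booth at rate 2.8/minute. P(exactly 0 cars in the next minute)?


Poisson(λ=2.8): P(X=0) = e^(-λ)×λ^k/k!
= e^(-2.8) × 2.8^0 / 0!
≈ 0.06081006263 × 1 / 1 ≈ 0.060810

P(X=0) ≈ 0.060810 ≈ 6.08%


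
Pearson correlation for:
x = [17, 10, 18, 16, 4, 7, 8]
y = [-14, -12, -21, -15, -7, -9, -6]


n=7, Σx=80, Σy=-84, Σxy=-1115, Σx²=1098, Σy²=1172
r = (7×(-1115) - 80×(-84))/√((7×1098 - 80²)(7×1172 - (-84)²))
= -1085/√(1286×1148) = -1085/√1476328 ≈ -1085/1215.0424 ≈ -0.8930

r ≈ -0.8930


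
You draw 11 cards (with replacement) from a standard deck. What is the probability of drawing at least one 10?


P(not a 10) = 48/52 = 12/13
P(none in 11 draws) = (12/13)^11 = 743008370688/1792160394037
P(≥1 10) = 1 - 743008370688/1792160394037 = 1049152023349/1792160394037

P = 1049152023349/1792160394037 ≈ 58.54%


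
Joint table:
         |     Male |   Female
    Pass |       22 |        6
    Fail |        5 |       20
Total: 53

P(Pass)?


P(Pass) = (22+6)/53 = 28/53

P(Pass) = 28/53 ≈ 52.83%


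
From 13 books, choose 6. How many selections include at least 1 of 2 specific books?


Complement: C(13,6) - C(11,6) = 1716 - 462 = 1254

1254


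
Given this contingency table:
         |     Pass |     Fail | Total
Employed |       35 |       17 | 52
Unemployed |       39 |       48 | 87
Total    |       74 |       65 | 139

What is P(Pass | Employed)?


P(Pass | Employed) = 35/(35+17) = 35/52

P(Pass|Employed) = 35/52 ≈ 67.31%


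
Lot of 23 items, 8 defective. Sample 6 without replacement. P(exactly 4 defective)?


Hypergeometric: C(8,4)×C(15,2)/C(23,6)
= 70×105/100947 = 350/4807

P(X=4) = 350/4807 ≈ 7.28%


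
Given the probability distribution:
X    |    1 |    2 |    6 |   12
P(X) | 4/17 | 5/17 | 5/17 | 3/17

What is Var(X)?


E[X] = 80/17
E[X²] = 636/17
Var(X) = E[X²] - (E[X])² = 636/17 - 6400/289 = 4412/289

Var(X) = 4412/289 ≈ 15.2664


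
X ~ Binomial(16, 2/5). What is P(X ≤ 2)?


P(X ≤ 2) = Σ P(X=i) for i=0..2
P(X=0) = 43046721/152587890625
P(X=1) = 459165024/152587890625
P(X=2) = 459165024/30517578125
Sum = 559607373/30517578125

P(X ≤ 2) = 559607373/30517578125 ≈ 1.83%


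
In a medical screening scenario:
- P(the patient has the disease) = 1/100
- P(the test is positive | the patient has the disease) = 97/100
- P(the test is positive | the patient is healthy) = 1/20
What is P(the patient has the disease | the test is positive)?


Using Bayes' theorem:
P(A|B) = P(B|A)·P(A) / P(B)

P(the test is positive) = 97/100 × 1/100 + 1/20 × 99/100
= 97/10000 + 99/2000 = 37/625

P(the patient has the disease|the test is positive) = (97/10000) / (37/625) = 97/592

P(the patient has the disease|the test is positive) = 97/592 ≈ 16.39%


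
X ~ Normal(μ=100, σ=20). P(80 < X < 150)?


z₁=(80-100)/20=-1.0, z₂=(150-100)/20=2.5
P = Φ(2.5) - Φ(-1.0) = 0.993790 - 0.158655 = 0.835135 ≈ 0.8351

P(80 < X < 150) ≈ 0.8351


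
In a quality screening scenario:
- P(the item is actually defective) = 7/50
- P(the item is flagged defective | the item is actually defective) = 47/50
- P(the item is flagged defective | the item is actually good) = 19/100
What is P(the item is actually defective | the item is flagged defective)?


Using Bayes' theorem:
P(A|B) = P(B|A)·P(A) / P(B)

P(the item is flagged defective) = 47/50 × 7/50 + 19/100 × 43/50
= 329/2500 + 817/5000 = 59/200

P(the item is actually defective|the item is flagged defective) = (329/2500) / (59/200) = 658/1475

P(the item is actually defective|the item is flagged defective) = 658/1475 ≈ 44.61%


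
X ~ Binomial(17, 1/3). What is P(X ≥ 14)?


P(X ≥ 14) = Σ P(X=i) for i=14..17
P(X=14) = 5440/129140163
P(X=15) = 544/129140163
P(X=16) = 34/129140163
P(X=17) = 1/129140163
Sum = 6019/129140163

P(X ≥ 14) = 6019/129140163 ≈ 0.00%


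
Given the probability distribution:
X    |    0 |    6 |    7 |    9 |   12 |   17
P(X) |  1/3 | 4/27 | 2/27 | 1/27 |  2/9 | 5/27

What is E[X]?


E[X] = Σ x·P(X=x)
= (0)×(1/3) + (6)×(4/27) + (7)×(2/27) + (9)×(1/27) + (12)×(2/9) + (17)×(5/27)
= 68/9

E[X] = 68/9


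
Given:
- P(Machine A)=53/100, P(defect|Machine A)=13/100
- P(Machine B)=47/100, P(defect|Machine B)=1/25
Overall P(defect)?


P(B) = Σ P(B|Aᵢ)×P(Aᵢ)
  13/100×53/100 = 689/10000
  1/25×47/100 = 47/2500
Sum = 877/10000

P(defect) = 877/10000 ≈ 8.77%


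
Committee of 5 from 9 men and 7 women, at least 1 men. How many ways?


Count by #men:
  1M,4W: C(9,1)×C(7,4)=315
  2M,3W: C(9,2)×C(7,3)=1260
  3M,2W: C(9,3)×C(7,2)=1764
  4M,1W: C(9,4)×C(7,1)=882
  5M,0W: C(9,5)×C(7,0)=126
Total = 4347

4347


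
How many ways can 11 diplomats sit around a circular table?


Circular arrangements of 11 distinct objects: fix one position to break rotational symmetry.
(n-1)! = 10! = 3628800

3628800


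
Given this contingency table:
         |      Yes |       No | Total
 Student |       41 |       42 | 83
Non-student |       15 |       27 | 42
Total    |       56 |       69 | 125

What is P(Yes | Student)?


P(Yes | Student) = 41/(41+42) = 41/83

P(Yes|Student) = 41/83 ≈ 49.40%


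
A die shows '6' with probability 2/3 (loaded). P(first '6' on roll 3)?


Geometric: P(X=3) = (1-p)^(k-1)×p = (1/3)^2×2/3 = 2/27

P(X=3) = 2/27 ≈ 7.41%


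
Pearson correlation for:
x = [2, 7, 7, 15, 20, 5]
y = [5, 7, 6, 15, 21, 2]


n=6, Σx=56, Σy=56, Σxy=756, Σx²=752, Σy²=780
r = (6×756 - 56×56)/√((6×752 - 56²)(6×780 - 56²))
= 1400/√(1376×1544) = 1400/√2124544 ≈ 1400/1457.5816 ≈ 0.9605

r ≈ 0.9605


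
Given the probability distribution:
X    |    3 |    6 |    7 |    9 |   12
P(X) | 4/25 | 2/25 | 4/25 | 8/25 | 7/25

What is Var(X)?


E[X] = 208/25
E[X²] = 392/5
Var(X) = E[X²] - (E[X])² = 392/5 - 43264/625 = 5736/625

Var(X) = 5736/625 ≈ 9.1776


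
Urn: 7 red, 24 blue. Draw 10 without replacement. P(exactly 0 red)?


Hypergeometric: C(7,0)×C(24,10)/C(31,10)
= 1×1961256/44352165 = 2584/58435

P(X=0) = 2584/58435 ≈ 4.42%


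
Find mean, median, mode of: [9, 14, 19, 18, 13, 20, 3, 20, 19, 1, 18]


Sorted: [1, 3, 9, 13, 14, 18, 18, 19, 19, 20, 20]
Mean = 154/11 = 14
Median = 18
Freq: {9: 1, 14: 1, 19: 2, 18: 2, 13: 1, 20: 2, 3: 1, 1: 1}
Mode: [18, 19, 20]

Mean=14, Median=18, Mode=[18, 19, 20]


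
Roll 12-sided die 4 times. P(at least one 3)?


P(no 3)^4 = (11/12)^4 = 14641/20736
P(≥1) = 1 - 14641/20736 = 6095/20736

P = 6095/20736 ≈ 29.39%


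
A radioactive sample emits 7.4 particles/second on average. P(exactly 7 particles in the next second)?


Poisson(λ=7.4): P(X=7) = e^(-λ)×λ^k/k!
= e^(-7.4) × 7.4^7 / 7!
≈ 0.0006112527611 × 1215128.0273 / 5040 ≈ 0.147371

P(X=7) ≈ 0.147371 ≈ 14.74%


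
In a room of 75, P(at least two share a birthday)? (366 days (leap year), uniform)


P(all different) = Π(366-i)/366 for i=0..74
= 0.000287
P(match) = 1 - 0.000287 = 0.999713

P ≈ 0.9997 ≈ 99.97%


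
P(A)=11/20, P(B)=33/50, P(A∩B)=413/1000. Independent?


P(A)×P(B) = 363/1000
P(A∩B) = 413/1000
Not equal → NOT independent

No, not independent


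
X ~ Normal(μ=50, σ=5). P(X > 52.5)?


z = (52.5-50)/5 = 0.5
P(X > 52.5) = 1 - P(Z ≤ 0.5) = 1 - 0.6915 = 0.3085

P(X > 52.5) ≈ 0.3085


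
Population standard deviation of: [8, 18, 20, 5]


Mean = 51/4
  (8-51/4)²=361/16
  (18-51/4)²=441/16
  (20-51/4)²=841/16
  (5-51/4)²=961/16
Σ(x-μ)² = 651/4
σ² = (651/4)/4 = 651/16

σ = √(651/16) ≈ 6.3787


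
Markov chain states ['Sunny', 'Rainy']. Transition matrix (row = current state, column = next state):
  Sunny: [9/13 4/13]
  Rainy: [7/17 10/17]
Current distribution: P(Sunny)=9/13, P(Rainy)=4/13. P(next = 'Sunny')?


P(next=Sunny) = Σᵢ P(now=i)×P(i→Sunny)
= 9/13×9/13 + 4/13×7/17
= 81/169 + 28/221 = 1741/2873

P = 1741/2873 ≈ 0.6060


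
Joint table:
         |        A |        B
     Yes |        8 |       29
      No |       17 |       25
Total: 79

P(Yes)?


P(Yes) = (8+29)/79 = 37/79

P(Yes) = 37/79 ≈ 46.84%


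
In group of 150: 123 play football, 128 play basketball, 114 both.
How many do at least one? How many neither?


|A∪B| = 123+128-114 = 137
Neither = 150-137 = 13

At least one: 137; Neither: 13


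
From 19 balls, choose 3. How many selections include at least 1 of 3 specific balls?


Complement: C(19,3) - C(16,3) = 969 - 560 = 409

409


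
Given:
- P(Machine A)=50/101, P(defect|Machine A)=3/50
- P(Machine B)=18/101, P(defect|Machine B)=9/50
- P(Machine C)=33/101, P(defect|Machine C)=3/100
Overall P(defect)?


P(B) = Σ P(B|Aᵢ)×P(Aᵢ)
  3/50×50/101 = 3/101
  9/50×18/101 = 81/2525
  3/100×33/101 = 99/10100
Sum = 723/10100

P(defect) = 723/10100 ≈ 7.16%


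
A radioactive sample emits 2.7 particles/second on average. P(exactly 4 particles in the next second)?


Poisson(λ=2.7): P(X=4) = e^(-λ)×λ^k/k!
= e^(-2.7) × 2.7^4 / 4!
≈ 0.06720551274 × 53.1441 / 24 ≈ 0.148816

P(X=4) ≈ 0.148816 ≈ 14.88%


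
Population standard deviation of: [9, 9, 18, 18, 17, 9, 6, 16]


Mean = 102/8 = 51/4
  (9-51/4)²=225/16
  (9-51/4)²=225/16
  (18-51/4)²=441/16
  (18-51/4)²=441/16
  (17-51/4)²=289/16
  (9-51/4)²=225/16
  (6-51/4)²=729/16
  (16-51/4)²=169/16
Σ(x-μ)² = 343/2
σ² = (343/2)/8 = 343/16

σ = √(343/16) ≈ 4.6301


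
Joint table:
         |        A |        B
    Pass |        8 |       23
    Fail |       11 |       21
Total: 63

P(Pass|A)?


P(Pass|A) = 8/(8+11) = 8/19

P = 8/19 ≈ 42.11%


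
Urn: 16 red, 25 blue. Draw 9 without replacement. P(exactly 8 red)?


Hypergeometric: C(16,8)×C(25,1)/C(41,9)
= 12870×25/350343565 = 450/489991

P(X=8) = 450/489991 ≈ 0.09%


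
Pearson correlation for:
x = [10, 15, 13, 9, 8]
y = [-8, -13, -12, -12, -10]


n=5, Σx=55, Σy=-55, Σxy=-619, Σx²=639, Σy²=621
r = (5×(-619) - 55×(-55))/√((5×639 - 55²)(5×621 - (-55)²))
= -70/√(170×80) = -70/√13600 ≈ -70/116.6190 ≈ -0.6002

r ≈ -0.6002


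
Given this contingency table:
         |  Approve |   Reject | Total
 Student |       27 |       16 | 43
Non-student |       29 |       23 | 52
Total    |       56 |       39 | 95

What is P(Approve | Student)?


P(Approve | Student) = 27/(27+16) = 27/43

P(Approve|Student) = 27/43 ≈ 62.79%


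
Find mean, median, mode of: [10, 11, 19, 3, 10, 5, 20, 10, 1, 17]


Sorted: [1, 3, 5, 10, 10, 10, 11, 17, 19, 20]
Mean = 106/10 = 53/5
Median = 10
Freq: {10: 3, 11: 1, 19: 1, 3: 1, 5: 1, 20: 1, 1: 1, 17: 1}
Mode: [10]

Mean=53/5, Median=10, Mode=10


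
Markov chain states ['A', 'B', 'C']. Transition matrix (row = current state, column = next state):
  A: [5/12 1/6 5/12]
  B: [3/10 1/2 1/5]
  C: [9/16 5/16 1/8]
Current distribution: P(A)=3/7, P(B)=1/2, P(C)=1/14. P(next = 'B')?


P(next=B) = Σᵢ P(now=i)×P(i→B)
= 3/7×1/6 + 1/2×1/2 + 1/14×5/16
= 1/14 + 1/4 + 5/224 = 11/32

P = 11/32 ≈ 0.3438


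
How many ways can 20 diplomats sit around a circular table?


Circular arrangements of 20 distinct objects: fix one position to break rotational symmetry.
(n-1)! = 19! = 121645100408832000

121645100408832000


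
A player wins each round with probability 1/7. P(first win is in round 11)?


Geometric: P(X=11) = (1-p)^(k-1)×p = (6/7)^10×1/7 = 60466176/1977326743

P(X=11) = 60466176/1977326743 ≈ 3.06%


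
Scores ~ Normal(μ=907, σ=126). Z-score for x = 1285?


z = (x - μ)/σ = (1285 - 907)/126 = 3.0

z = 3.0


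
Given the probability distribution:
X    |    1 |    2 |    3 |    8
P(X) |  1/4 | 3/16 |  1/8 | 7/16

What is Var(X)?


E[X] = 9/2
E[X²] = 241/8
Var(X) = E[X²] - (E[X])² = 241/8 - 81/4 = 79/8

Var(X) = 79/8 ≈ 9.8750


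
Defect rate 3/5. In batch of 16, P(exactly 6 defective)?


Binomial: P(X=6) = C(16,6)×p^6×(1-p)^10
= 8008 × 729/15625 × 1024/9765625 = 5977939968/152587890625

P(X=6) = 5977939968/152587890625 ≈ 3.92%


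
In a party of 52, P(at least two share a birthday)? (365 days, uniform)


P(all different) = Π(365-i)/365 for i=0..51
= 0.021995
P(match) = 1 - 0.021995 = 0.978005

P ≈ 0.9780 ≈ 97.80%


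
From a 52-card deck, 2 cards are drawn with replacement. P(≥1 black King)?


P(not a black King) = 50/52 = 25/26
P(none in 2 draws) = (25/26)^2 = 625/676
P(≥1 black King) = 1 - 625/676 = 51/676

P = 51/676 ≈ 7.54%


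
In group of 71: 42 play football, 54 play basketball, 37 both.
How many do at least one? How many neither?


|A∪B| = 42+54-37 = 59
Neither = 71-59 = 12

At least one: 59; Neither: 12


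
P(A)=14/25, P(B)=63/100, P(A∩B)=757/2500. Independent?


P(A)×P(B) = 441/1250
P(A∩B) = 757/2500
Not equal → NOT independent

No, not independent


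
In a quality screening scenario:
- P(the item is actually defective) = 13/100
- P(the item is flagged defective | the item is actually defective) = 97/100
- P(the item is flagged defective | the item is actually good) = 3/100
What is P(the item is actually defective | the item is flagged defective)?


Using Bayes' theorem:
P(A|B) = P(B|A)·P(A) / P(B)

P(the item is flagged defective) = 97/100 × 13/100 + 3/100 × 87/100
= 1261/10000 + 261/10000 = 761/5000

P(the item is actually defective|the item is flagged defective) = (1261/10000) / (761/5000) = 1261/1522

P(the item is actually defective|the item is flagged defective) = 1261/1522 ≈ 82.85%


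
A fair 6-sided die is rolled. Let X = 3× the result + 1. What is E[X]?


E[die] = (1+6)/2 = 7/2
E[X] = 3×7/2 + 1 = 23/2

E[X] = 23/2


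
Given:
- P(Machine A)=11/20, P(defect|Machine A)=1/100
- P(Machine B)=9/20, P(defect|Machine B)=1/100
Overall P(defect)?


P(B) = Σ P(B|Aᵢ)×P(Aᵢ)
  1/100×11/20 = 11/2000
  1/100×9/20 = 9/2000
Sum = 1/100

P(defect) = 1/100 ≈ 1.00%


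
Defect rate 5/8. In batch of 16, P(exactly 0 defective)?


Binomial: P(X=0) = C(16,0)×p^0×(1-p)^16
= 1 × 1 × 43046721/281474976710656 = 43046721/281474976710656

P(X=0) = 43046721/281474976710656 ≈ 0.00%


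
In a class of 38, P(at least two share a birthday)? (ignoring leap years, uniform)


P(all different) = Π(365-i)/365 for i=0..37
= 0.135932
P(match) = 1 - 0.135932 = 0.864068

P ≈ 0.8641 ≈ 86.41%


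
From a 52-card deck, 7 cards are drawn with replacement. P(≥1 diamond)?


P(not a diamond) = 39/52 = 3/4
P(none in 7 draws) = (3/4)^7 = 2187/16384
P(≥1 diamond) = 1 - 2187/16384 = 14197/16384

P = 14197/16384 ≈ 86.65%


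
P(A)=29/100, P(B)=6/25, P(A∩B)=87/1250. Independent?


P(A)×P(B) = 87/1250
P(A∩B) = 87/1250
Equal ✓ → Independent

Yes, independent


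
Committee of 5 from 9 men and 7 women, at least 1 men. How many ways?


Count by #men:
  1M,4W: C(9,1)×C(7,4)=315
  2M,3W: C(9,2)×C(7,3)=1260
  3M,2W: C(9,3)×C(7,2)=1764
  4M,1W: C(9,4)×C(7,1)=882
  5M,0W: C(9,5)×C(7,0)=126
Total = 4347

4347


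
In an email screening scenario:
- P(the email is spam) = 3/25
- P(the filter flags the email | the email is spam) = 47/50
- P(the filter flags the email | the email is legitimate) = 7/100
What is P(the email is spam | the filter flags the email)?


Using Bayes' theorem:
P(A|B) = P(B|A)·P(A) / P(B)

P(the filter flags the email) = 47/50 × 3/25 + 7/100 × 22/25
= 141/1250 + 77/1250 = 109/625

P(the email is spam|the filter flags the email) = (141/1250) / (109/625) = 141/218

P(the email is spam|the filter flags the email) = 141/218 ≈ 64.68%


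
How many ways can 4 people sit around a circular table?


Circular arrangements of 4 distinct objects: fix one position to break rotational symmetry.
(n-1)! = 3! = 6

6


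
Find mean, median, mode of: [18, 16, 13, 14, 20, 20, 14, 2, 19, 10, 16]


Sorted: [2, 10, 13, 14, 14, 16, 16, 18, 19, 20, 20]
Mean = 162/11
Median = 16
Freq: {18: 1, 16: 2, 13: 1, 14: 2, 20: 2, 2: 1, 19: 1, 10: 1}
Mode: [14, 16, 20]

Mean=162/11, Median=16, Mode=[14, 16, 20]


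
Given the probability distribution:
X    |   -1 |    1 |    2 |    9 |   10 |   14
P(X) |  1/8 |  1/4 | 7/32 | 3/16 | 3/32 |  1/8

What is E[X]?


E[X] = Σ x·P(X=x)
= (-1)×(1/8) + (1)×(1/4) + (2)×(7/32) + (9)×(3/16) + (10)×(3/32) + (14)×(1/8)
= 79/16

E[X] = 79/16


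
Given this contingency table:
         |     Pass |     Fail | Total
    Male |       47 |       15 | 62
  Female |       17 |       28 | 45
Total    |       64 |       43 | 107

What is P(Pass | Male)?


P(Pass | Male) = 47/(47+15) = 47/62

P(Pass|Male) = 47/62 ≈ 75.81%


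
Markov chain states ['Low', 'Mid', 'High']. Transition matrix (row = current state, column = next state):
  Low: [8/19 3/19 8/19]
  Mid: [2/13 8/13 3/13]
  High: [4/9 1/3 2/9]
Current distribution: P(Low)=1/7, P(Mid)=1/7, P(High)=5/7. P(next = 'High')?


P(next=High) = Σᵢ P(now=i)×P(i→High)
= 1/7×8/19 + 1/7×3/13 + 5/7×2/9
= 8/133 + 3/91 + 10/63 = 3919/15561

P = 3919/15561 ≈ 0.2518


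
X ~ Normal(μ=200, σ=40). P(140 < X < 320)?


z₁=(140-200)/40=-1.5, z₂=(320-200)/40=3.0
P = Φ(3.0) - Φ(-1.5) = 0.998650 - 0.066807 = 0.931843 ≈ 0.9318

P(140 < X < 320) ≈ 0.9318


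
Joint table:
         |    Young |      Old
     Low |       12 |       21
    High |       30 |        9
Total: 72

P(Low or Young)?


P(Low∨Young) = P(Low) + P(Young) - P(Low∧Young)
= (33 + 42 - 12)/72 = 63/72 = 7/8

P = 7/8 ≈ 87.50%


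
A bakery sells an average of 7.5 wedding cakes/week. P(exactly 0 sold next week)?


Poisson(λ=7.5): P(X=0) = e^(-λ)×λ^k/k!
= e^(-7.5) × 7.5^0 / 0!
≈ 0.0005530843701 × 1 / 1 ≈ 0.000553

P(X=0) ≈ 0.000553 ≈ 0.06%


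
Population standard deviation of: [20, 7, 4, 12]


Mean = 43/4
  (20-43/4)²=1369/16
  (7-43/4)²=225/16
  (4-43/4)²=729/16
  (12-43/4)²=25/16
Σ(x-μ)² = 587/4
σ² = (587/4)/4 = 587/16

σ = √(587/16) ≈ 6.0570


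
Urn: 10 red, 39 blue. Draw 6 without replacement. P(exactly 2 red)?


Hypergeometric: C(10,2)×C(39,4)/C(49,6)
= 45×82251/13983816 = 1233765/4661272

P(X=2) = 1233765/4661272 ≈ 26.47%


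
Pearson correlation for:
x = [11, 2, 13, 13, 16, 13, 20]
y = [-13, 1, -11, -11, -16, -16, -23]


n=7, Σx=88, Σy=-89, Σxy=-1351, Σx²=1288, Σy²=1453
r = (7×(-1351) - 88×(-89))/√((7×1288 - 88²)(7×1453 - (-89)²))
= -1625/√(1272×2250) = -1625/√2862000 ≈ -1625/1691.7447 ≈ -0.9605

r ≈ -0.9605


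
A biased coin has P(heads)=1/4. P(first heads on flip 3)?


Geometric: P(X=3) = (1-p)^(k-1)×p = (3/4)^2×1/4 = 9/64

P(X=3) = 9/64 ≈ 14.06%


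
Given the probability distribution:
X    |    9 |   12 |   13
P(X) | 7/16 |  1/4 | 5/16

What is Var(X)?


E[X] = 11
E[X²] = 497/4
Var(X) = E[X²] - (E[X])² = 497/4 - 121 = 13/4

Var(X) = 13/4 ≈ 3.2500


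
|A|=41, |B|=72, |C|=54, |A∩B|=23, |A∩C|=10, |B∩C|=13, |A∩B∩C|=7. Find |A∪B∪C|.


|A∪B∪C| = 41+72+54-23-10-13+7 = 128

|A∪B∪C| = 128


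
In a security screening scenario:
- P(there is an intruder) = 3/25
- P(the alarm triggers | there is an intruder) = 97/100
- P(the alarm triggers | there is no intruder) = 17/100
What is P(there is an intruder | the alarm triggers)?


Using Bayes' theorem:
P(A|B) = P(B|A)·P(A) / P(B)

P(the alarm triggers) = 97/100 × 3/25 + 17/100 × 22/25
= 291/2500 + 187/1250 = 133/500

P(there is an intruder|the alarm triggers) = (291/2500) / (133/500) = 291/665

P(there is an intruder|the alarm triggers) = 291/665 ≈ 43.76%


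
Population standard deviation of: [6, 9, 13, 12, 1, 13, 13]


Mean = 67/7
  (6-67/7)²=625/49
  (9-67/7)²=16/49
  (13-67/7)²=576/49
  (12-67/7)²=289/49
  (1-67/7)²=3600/49
  (13-67/7)²=576/49
  (13-67/7)²=576/49
Σ(x-μ)² = 894/7
σ² = (894/7)/7 = 894/49

σ = √(894/49) ≈ 4.2714


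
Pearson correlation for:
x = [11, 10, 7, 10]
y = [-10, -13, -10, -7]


n=4, Σx=38, Σy=-40, Σxy=-380, Σx²=370, Σy²=418
r = (4×(-380) - 38×(-40))/√((4×370 - 38²)(4×418 - (-40)²))
= 0/√(36×72) = 0/√2592 ≈ 0/50.9117 ≈ 0.0000

r ≈ 0.0000


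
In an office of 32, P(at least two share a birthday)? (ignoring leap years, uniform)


P(all different) = Π(365-i)/365 for i=0..31
= 0.246652
P(match) = 1 - 0.246652 = 0.753348

P ≈ 0.7533 ≈ 75.33%


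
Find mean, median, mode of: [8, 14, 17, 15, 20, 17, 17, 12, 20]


Sorted: [8, 12, 14, 15, 17, 17, 17, 20, 20]
Mean = 140/9
Median = 17
Freq: {8: 1, 14: 1, 17: 3, 15: 1, 20: 2, 12: 1}
Mode: [17]

Mean=140/9, Median=17, Mode=17


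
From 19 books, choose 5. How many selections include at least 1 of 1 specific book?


Complement: C(19,5) - C(18,5) = 11628 - 8568 = 3060

3060


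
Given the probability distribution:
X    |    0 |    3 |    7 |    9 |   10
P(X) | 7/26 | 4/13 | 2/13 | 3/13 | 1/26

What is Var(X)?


E[X] = 58/13
E[X²] = 427/13
Var(X) = E[X²] - (E[X])² = 427/13 - 3364/169 = 2187/169

Var(X) = 2187/169 ≈ 12.9408


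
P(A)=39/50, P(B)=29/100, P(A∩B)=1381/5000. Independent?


P(A)×P(B) = 1131/5000
P(A∩B) = 1381/5000
Not equal → NOT independent

No, not independent


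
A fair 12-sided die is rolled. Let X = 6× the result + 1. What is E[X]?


E[die] = (1+12)/2 = 13/2
E[X] = 6×13/2 + 1 = 40

E[X] = 40


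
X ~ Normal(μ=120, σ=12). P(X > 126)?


z = (126-120)/12 = 0.5
P(X > 126) = 1 - P(Z ≤ 0.5) = 1 - 0.6915 = 0.3085

P(X > 126) ≈ 0.3085


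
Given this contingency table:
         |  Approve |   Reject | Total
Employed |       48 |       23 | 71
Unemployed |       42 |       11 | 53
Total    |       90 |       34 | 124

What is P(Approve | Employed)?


P(Approve | Employed) = 48/(48+23) = 48/71

P(Approve|Employed) = 48/71 ≈ 67.61%


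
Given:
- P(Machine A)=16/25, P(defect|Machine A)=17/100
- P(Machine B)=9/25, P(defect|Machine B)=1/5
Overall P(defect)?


P(B) = Σ P(B|Aᵢ)×P(Aᵢ)
  17/100×16/25 = 68/625
  1/5×9/25 = 9/125
Sum = 113/625

P(defect) = 113/625 ≈ 18.08%


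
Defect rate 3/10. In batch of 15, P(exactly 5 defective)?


Binomial: P(X=5) = C(15,5)×p^5×(1-p)^10
= 3003 × 243/100000 × 282475249/10000000000 = 206130380977521/1000000000000000

P(X=5) = 206130380977521/1000000000000000 ≈ 20.61%


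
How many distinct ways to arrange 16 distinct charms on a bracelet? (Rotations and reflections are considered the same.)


Free circular arrangements: rotations and reflections both identified.
(n-1)!/2 = 15!/2 = 1307674368000/2 = 653837184000

653837184000


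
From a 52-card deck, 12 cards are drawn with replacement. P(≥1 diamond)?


P(not a diamond) = 39/52 = 3/4
P(none in 12 draws) = (3/4)^12 = 531441/16777216
P(≥1 diamond) = 1 - 531441/16777216 = 16245775/16777216

P = 16245775/16777216 ≈ 96.83%


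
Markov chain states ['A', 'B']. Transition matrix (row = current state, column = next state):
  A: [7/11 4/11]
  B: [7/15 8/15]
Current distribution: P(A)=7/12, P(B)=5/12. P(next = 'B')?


P(next=B) = Σᵢ P(now=i)×P(i→B)
= 7/12×4/11 + 5/12×8/15
= 7/33 + 2/9 = 43/99

P = 43/99 ≈ 0.4343


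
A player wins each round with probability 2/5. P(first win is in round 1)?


Geometric: P(X=1) = (1-p)^(k-1)×p = (3/5)^0×2/5 = 2/5

P(X=1) = 2/5 ≈ 40.00%


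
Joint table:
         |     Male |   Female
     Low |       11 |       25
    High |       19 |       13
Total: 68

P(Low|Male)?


P(Low|Male) = 11/(11+19) = 11/30

P = 11/30 ≈ 36.67%


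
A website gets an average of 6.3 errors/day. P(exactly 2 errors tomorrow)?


Poisson(λ=6.3): P(X=2) = e^(-λ)×λ^k/k!
= e^(-6.3) × 6.3^2 / 2!
≈ 0.001836304777 × 39.69 / 2 ≈ 0.036441

P(X=2) ≈ 0.036441 ≈ 3.64%


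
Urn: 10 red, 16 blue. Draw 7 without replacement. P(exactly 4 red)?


Hypergeometric: C(10,4)×C(16,3)/C(26,7)
= 210×560/657800 = 588/3289

P(X=4) = 588/3289 ≈ 17.88%


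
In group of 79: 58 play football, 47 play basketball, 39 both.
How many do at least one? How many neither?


|A∪B| = 58+47-39 = 66
Neither = 79-66 = 13

At least one: 66; Neither: 13


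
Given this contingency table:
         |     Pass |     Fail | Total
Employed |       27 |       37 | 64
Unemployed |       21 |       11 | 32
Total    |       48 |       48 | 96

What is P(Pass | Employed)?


P(Pass | Employed) = 27/(27+37) = 27/64

P(Pass|Employed) = 27/64 ≈ 42.19%


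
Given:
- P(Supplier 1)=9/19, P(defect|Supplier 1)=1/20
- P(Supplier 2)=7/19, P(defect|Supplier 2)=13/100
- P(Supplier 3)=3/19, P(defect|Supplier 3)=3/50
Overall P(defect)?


P(B) = Σ P(B|Aᵢ)×P(Aᵢ)
  1/20×9/19 = 9/380
  13/100×7/19 = 91/1900
  3/50×3/19 = 9/950
Sum = 77/950

P(defect) = 77/950 ≈ 8.11%


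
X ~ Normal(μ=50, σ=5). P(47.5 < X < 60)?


z₁=(47.5-50)/5=-0.5, z₂=(60-50)/5=2.0
P = Φ(2.0) - Φ(-0.5) = 0.977250 - 0.308538 = 0.668712 ≈ 0.6687

P(47.5 < X < 60) ≈ 0.6687


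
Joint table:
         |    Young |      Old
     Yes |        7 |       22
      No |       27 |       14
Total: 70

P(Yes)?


P(Yes) = (7+22)/70 = 29/70

P(Yes) = 29/70 ≈ 41.43%


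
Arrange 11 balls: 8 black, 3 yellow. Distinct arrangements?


11!/(8!×3!) = 165

165


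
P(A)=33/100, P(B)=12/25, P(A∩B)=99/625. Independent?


P(A)×P(B) = 99/625
P(A∩B) = 99/625
Equal ✓ → Independent

Yes, independent


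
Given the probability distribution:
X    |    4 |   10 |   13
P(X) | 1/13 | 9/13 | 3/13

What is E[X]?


E[X] = Σ x·P(X=x)
= (4)×(1/13) + (10)×(9/13) + (13)×(3/13)
= 133/13

E[X] = 133/13


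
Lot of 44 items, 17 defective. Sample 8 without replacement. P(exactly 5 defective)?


Hypergeometric: C(17,5)×C(27,3)/C(44,8)
= 6188×2925/177232627 = 1392300/13633279

P(X=5) = 1392300/13633279 ≈ 10.21%


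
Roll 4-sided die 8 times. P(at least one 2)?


P(no 2)^8 = (3/4)^8 = 6561/65536
P(≥1) = 1 - 6561/65536 = 58975/65536

P = 58975/65536 ≈ 89.99%


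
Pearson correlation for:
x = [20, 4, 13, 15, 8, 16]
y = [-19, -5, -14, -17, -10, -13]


n=6, Σx=76, Σy=-78, Σxy=-1125, Σx²=1130, Σy²=1140
r = (6×(-1125) - 76×(-78))/√((6×1130 - 76²)(6×1140 - (-78)²))
= -822/√(1004×756) = -822/√759024 ≈ -822/871.2198 ≈ -0.9435

r ≈ -0.9435


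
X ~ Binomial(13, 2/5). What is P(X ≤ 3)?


P(X ≤ 3) = Σ P(X=i) for i=0..3
P(X=0) = 1594323/1220703125
P(X=1) = 13817466/1220703125
P(X=2) = 55269864/1220703125
P(X=3) = 135104112/1220703125
Sum = 41157153/244140625

P(X ≤ 3) = 41157153/244140625 ≈ 16.86%


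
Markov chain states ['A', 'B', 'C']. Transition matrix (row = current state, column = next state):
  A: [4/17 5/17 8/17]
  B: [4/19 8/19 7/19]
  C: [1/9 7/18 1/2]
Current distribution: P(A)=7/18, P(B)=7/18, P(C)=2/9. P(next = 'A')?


P(next=A) = Σᵢ P(now=i)×P(i→A)
= 7/18×4/17 + 7/18×4/19 + 2/9×1/9
= 14/153 + 14/171 + 2/81 = 5182/26163

P = 5182/26163 ≈ 0.1981


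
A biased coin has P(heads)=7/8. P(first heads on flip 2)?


Geometric: P(X=2) = (1-p)^(k-1)×p = (1/8)^1×7/8 = 7/64

P(X=2) = 7/64 ≈ 10.94%


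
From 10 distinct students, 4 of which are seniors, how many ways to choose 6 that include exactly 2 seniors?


Choose 2 of the 4 seniors and 4 of the other 6 students:
C(4,2)×C(6,4) = 6×15 = 90

90


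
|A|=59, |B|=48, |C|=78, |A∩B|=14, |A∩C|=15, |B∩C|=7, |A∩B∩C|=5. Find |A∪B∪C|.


|A∪B∪C| = 59+48+78-14-15-7+5 = 154

|A∪B∪C| = 154


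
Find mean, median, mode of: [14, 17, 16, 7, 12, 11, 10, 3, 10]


Sorted: [3, 7, 10, 10, 11, 12, 14, 16, 17]
Mean = 100/9
Median = 11
Freq: {14: 1, 17: 1, 16: 1, 7: 1, 12: 1, 11: 1, 10: 2, 3: 1}
Mode: [10]

Mean=100/9, Median=11, Mode=10


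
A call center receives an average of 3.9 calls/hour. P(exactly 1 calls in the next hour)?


Poisson(λ=3.9): P(X=1) = e^(-λ)×λ^k/k!
= e^(-3.9) × 3.9^1 / 1!
≈ 0.02024191145 × 3.9 / 1 ≈ 0.078943

P(X=1) ≈ 0.078943 ≈ 7.89%


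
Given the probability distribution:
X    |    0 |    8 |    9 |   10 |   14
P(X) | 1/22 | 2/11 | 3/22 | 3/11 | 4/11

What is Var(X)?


E[X] = 21/2
E[X²] = 2667/22
Var(X) = E[X²] - (E[X])² = 2667/22 - 441/4 = 483/44

Var(X) = 483/44 ≈ 10.9773


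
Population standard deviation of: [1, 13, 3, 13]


Mean = 30/4 = 15/2
  (1-15/2)²=169/4
  (13-15/2)²=121/4
  (3-15/2)²=81/4
  (13-15/2)²=121/4
Σ(x-μ)² = 123
σ² = 123/4

σ = √(123/4) ≈ 5.5453


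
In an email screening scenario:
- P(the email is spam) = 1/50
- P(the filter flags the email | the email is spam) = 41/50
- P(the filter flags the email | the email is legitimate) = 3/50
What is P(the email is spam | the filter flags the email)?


Using Bayes' theorem:
P(A|B) = P(B|A)·P(A) / P(B)

P(the filter flags the email) = 41/50 × 1/50 + 3/50 × 49/50
= 41/2500 + 147/2500 = 47/625

P(the email is spam|the filter flags the email) = (41/2500) / (47/625) = 41/188

P(the email is spam|the filter flags the email) = 41/188 ≈ 21.81%


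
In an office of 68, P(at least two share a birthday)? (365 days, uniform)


P(all different) = Π(365-i)/365 for i=0..67
= 0.001274
P(match) = 1 - 0.001274 = 0.998726

P ≈ 0.9987 ≈ 99.87%


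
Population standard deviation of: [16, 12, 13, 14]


Mean = 55/4
  (16-55/4)²=81/16
  (12-55/4)²=49/16
  (13-55/4)²=9/16
  (14-55/4)²=1/16
Σ(x-μ)² = 35/4
σ² = (35/4)/4 = 35/16

σ = √(35/16) ≈ 1.4790


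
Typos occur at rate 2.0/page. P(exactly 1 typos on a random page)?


Poisson(λ=2.0): P(X=1) = e^(-λ)×λ^k/k!
= e^(-2.0) × 2.0^1 / 1!
≈ 0.1353352832 × 2 / 1 ≈ 0.270671

P(X=1) ≈ 0.270671 ≈ 27.07%


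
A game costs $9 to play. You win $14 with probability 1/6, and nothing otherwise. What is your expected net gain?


E[gain] = (14-9)×1/6 + (-9)×5/6
= 5/6 - 15/2 = -20/3

Expected net gain = $-20/3 ≈ $-6.67


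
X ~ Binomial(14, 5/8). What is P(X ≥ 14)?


P(X ≥ 14) = Σ P(X=i) for i=14..14
P(X=14) = 6103515625/4398046511104
Sum = 6103515625/4398046511104

P(X ≥ 14) = 6103515625/4398046511104 ≈ 0.14%


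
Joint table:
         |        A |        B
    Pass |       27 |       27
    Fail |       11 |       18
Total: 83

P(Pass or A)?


P(Pass∨A) = P(Pass) + P(A) - P(Pass∧A)
= (54 + 38 - 27)/83 = 65/83

P = 65/83 ≈ 78.31%


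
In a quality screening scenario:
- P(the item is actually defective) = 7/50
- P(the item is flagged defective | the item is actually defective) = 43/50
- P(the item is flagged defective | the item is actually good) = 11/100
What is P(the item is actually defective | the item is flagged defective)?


Using Bayes' theorem:
P(A|B) = P(B|A)·P(A) / P(B)

P(the item is flagged defective) = 43/50 × 7/50 + 11/100 × 43/50
= 301/2500 + 473/5000 = 43/200

P(the item is actually defective|the item is flagged defective) = (301/2500) / (43/200) = 14/25

P(the item is actually defective|the item is flagged defective) = 14/25 ≈ 56.00%


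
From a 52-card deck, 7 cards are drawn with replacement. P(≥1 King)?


P(not a King) = 48/52 = 12/13
P(none in 7 draws) = (12/13)^7 = 35831808/62748517
P(≥1 King) = 1 - 35831808/62748517 = 26916709/62748517

P = 26916709/62748517 ≈ 42.90%


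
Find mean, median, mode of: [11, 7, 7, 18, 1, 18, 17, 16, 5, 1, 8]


Sorted: [1, 1, 5, 7, 7, 8, 11, 16, 17, 18, 18]
Mean = 109/11
Median = 8
Freq: {11: 1, 7: 2, 18: 2, 1: 2, 17: 1, 16: 1, 5: 1, 8: 1}
Mode: [1, 7, 18]

Mean=109/11, Median=8, Mode=[1, 7, 18]


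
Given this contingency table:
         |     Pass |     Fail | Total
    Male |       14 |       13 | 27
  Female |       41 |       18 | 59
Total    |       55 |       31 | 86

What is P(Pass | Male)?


P(Pass | Male) = 14/(14+13) = 14/27

P(Pass|Male) = 14/27 ≈ 51.85%


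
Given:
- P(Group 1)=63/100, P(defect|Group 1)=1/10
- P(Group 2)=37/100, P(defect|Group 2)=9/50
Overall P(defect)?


P(B) = Σ P(B|Aᵢ)×P(Aᵢ)
  1/10×63/100 = 63/1000
  9/50×37/100 = 333/5000
Sum = 81/625

P(defect) = 81/625 ≈ 12.96%


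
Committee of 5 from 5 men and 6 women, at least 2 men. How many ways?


Count by #men:
  2M,3W: C(5,2)×C(6,3)=200
  3M,2W: C(5,3)×C(6,2)=150
  4M,1W: C(5,4)×C(6,1)=30
  5M,0W: C(5,5)×C(6,0)=1
Total = 381

381


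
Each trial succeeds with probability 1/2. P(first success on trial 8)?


Geometric: P(X=8) = (1-p)^(k-1)×p = (1/2)^7×1/2 = 1/256

P(X=8) = 1/256 ≈ 0.39%


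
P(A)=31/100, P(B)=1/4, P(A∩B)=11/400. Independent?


P(A)×P(B) = 31/400
P(A∩B) = 11/400
Not equal → NOT independent

No, not independent


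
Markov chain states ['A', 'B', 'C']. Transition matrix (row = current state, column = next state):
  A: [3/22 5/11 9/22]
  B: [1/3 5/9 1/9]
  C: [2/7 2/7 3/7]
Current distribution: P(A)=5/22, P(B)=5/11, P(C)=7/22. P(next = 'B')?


P(next=B) = Σᵢ P(now=i)×P(i→B)
= 5/22×5/11 + 5/11×5/9 + 7/22×2/7
= 25/242 + 25/99 + 1/11 = 973/2178

P = 973/2178 ≈ 0.4467


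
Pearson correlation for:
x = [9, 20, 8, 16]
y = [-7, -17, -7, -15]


n=4, Σx=53, Σy=-46, Σxy=-699, Σx²=801, Σy²=612
r = (4×(-699) - 53×(-46))/√((4×801 - 53²)(4×612 - (-46)²))
= -358/√(395×332) = -358/√131140 ≈ -358/362.1326 ≈ -0.9886

r ≈ -0.9886


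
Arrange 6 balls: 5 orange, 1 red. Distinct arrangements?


6!/(5!×1!) = 6

6


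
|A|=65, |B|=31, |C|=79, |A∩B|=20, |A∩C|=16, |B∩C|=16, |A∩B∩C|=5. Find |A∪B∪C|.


|A∪B∪C| = 65+31+79-20-16-16+5 = 128

|A∪B∪C| = 128


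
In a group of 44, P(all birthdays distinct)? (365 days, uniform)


P(all different) = Π(365-i)/365 for i=0..43
= (365/365)×(364/365)×...×(322/365)
= 0.067115

P ≈ 0.0671 ≈ 6.71%


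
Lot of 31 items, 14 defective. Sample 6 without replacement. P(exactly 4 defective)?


Hypergeometric: C(14,4)×C(17,2)/C(31,6)
= 1001×136/736281 = 1496/8091

P(X=4) = 1496/8091 ≈ 18.49%


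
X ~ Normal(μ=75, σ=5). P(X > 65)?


z = (65-75)/5 = -2.0
P(X > 65) = 1 - P(Z ≤ -2.0) = 1 - 0.0228 = 0.9772

P(X > 65) ≈ 0.9772
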